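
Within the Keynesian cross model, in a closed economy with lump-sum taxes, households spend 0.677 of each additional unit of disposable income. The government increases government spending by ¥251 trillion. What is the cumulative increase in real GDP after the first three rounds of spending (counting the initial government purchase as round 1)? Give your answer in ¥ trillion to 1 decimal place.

Round 1 adds ΔG = ¥251 trillion; each later round is MPC = 0.677 times the previous.
After 3 rounds: 251 + 169.927 + 115.040579 = ΔG·(1 − c^3)/(1 − c) = 251 × (1 − 0.310288733)/0.323 ≈ ¥536 trillion.

¥536.0 trillion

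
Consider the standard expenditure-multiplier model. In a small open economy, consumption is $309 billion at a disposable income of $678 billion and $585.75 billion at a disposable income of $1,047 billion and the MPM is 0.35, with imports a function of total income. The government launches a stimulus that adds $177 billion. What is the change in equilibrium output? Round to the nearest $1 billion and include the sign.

+$295 billion

MPC = ΔC/ΔYd = (585.75 − 309)/(1,047 − 678) = 276.75/369 = 0.75.
Spending multiplier = 1/(1 − c + m) = 1/(1 − 0.75 + 0.35) = 1/0.6 ≈ 1.667.
ΔY = k × ΔG = (+$177 billion) / 0.6 = +$295 billion.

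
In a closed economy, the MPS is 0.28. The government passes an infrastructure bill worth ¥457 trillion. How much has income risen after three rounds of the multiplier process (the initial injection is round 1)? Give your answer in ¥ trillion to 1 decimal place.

¥1,022.9 trillion

MPC = 1 − MPS = 1 − 0.28 = 0.72.
Round 1 adds ΔG = ¥457 trillion; each later round is MPC = 0.72 times the previous.
After 3 rounds: 457 + 329.04 + 236.9088 = ΔG·(1 − c^3)/(1 − c) = 457 × (1 − 0.373248)/0.28 ≈ ¥1,022.9 trillion.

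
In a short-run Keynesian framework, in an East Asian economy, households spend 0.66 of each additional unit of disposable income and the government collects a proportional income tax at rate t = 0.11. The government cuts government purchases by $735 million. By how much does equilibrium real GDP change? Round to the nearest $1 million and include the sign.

Expenditure multiplier = 1/(1 − c(1−t)) = 1/(1 − 0.66×0.89) = 1/0.4126 ≈ 2.424.
ΔY = k × ΔG = (−$735 million) / 0.4126 ≈ −$1,781 million.

−$1,781 million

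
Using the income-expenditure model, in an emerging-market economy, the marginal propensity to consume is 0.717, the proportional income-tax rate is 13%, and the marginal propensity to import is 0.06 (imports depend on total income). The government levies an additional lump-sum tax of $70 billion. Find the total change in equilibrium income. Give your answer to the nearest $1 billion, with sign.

A lump-sum tax change of +$70 billion shifts disposable income by −$70 billion; first-round consumption changes by −c × ΔT = −0.717 × (+$70 billion) = −$50.19 billion.
Expenditure multiplier = 1/(1 − c(1−t) + m) = 1/(1 − 0.717×0.87 + 0.06) = 1/0.43621 ≈ 2.292.
The tax multiplier is −c × k ≈ −1.644, so ΔY = k × (−c·ΔT) = (−$50.19 billion) / 0.43621 ≈ −$115 billion.

−$115 billion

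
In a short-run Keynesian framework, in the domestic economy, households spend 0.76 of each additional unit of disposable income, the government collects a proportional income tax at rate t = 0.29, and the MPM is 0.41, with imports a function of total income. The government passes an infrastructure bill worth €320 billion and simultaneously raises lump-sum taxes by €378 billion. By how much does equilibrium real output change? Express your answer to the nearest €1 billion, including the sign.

+€38 billion

Expenditure multiplier = 1/(1 − c(1−t) + m) = 1/(1 − 0.76×0.71 + 0.41) = 1/0.8704 ≈ 1.149.
ΔG contributes k·ΔG = (+€320 billion) / 0.8704 ≈ +€367.6 billion.
ΔT of +€378 billion changes first-round spending by −c·ΔT = −€287.28 billion, contributing k·(−c·ΔT) = (−€287.28 billion) / 0.8704 ≈ −€330.1 billion.
Net ΔY = k(ΔG − c·ΔT) = (+€32.72 billion) / 0.8704 ≈ +€38 billion.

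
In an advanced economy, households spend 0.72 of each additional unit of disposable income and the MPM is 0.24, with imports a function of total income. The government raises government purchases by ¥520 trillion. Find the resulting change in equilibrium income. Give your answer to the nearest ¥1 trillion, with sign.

Spending multiplier = 1/(1 − c + m) = 1/(1 − 0.72 + 0.24) = 1/0.52 ≈ 1.923.
ΔY = k × ΔG = (+¥520 trillion) / 0.52 = +¥1,000 trillion.

+¥1,000 trillion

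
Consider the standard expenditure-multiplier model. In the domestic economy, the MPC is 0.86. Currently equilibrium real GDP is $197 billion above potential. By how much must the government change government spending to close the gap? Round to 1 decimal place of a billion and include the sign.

−$27.6 billion

Spending multiplier = 1/(1 − MPC) = 1/(1 − 0.86) = 1/0.14 ≈ 7.143.
Need ΔY = −$197 billion, so ΔG = ΔY/k = (−$197 billion) × 0.14 ≈ −$27.6 billion.
The government should cut government spending by $27.6 billion.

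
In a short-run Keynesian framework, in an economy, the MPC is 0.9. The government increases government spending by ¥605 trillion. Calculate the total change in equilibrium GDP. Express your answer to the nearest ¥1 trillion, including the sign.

Government-spending multiplier = 1/(1 − MPC) = 1/(1 − 0.9) = 1/0.1 = 10.
ΔY = k × ΔG = (+¥605 trillion) / 0.1 = +¥6,050 trillion.

+¥6,050 trillion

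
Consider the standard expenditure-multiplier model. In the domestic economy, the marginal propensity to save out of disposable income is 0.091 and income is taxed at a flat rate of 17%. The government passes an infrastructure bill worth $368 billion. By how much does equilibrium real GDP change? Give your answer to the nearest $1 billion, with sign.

MPC = 1 − MPS = 1 − 0.091 = 0.909.
Spending multiplier = 1/(1 − c(1−t)) = 1/(1 − 0.909×0.83) = 1/0.24553 ≈ 4.073.
ΔY = k × ΔG = (+$368 billion) / 0.24553 ≈ +$1,499 billion.

+$1,499 billion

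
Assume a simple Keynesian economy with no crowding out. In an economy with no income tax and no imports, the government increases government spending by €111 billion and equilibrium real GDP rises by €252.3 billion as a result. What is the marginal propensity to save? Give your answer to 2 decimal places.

Implied spending multiplier k = ΔY/ΔG = 252.3/111 ≈ 2.273.
Since k = 1/(1 − MPC), MPC = 1 − 1/k = 1 − ΔG/ΔY = 1 − 111/252.3 ≈ 0.56.
MPS = 1 − MPC = 0.44.

0.44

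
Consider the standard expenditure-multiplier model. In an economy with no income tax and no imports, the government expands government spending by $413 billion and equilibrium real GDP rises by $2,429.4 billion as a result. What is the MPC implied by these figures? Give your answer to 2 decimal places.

Implied spending multiplier k = ΔY/ΔG = 2,429.4/413 ≈ 5.8823.
Since k = 1/(1 − MPC), MPC = 1 − 1/k = 1 − ΔG/ΔY = 1 − 413/2,429.4 ≈ 0.83.

0.83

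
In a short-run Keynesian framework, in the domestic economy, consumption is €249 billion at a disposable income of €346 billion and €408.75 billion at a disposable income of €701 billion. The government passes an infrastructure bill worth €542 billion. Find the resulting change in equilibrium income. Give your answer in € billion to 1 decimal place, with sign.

MPC = ΔC/ΔYd = (408.75 − 249)/(701 − 346) = 159.75/355 = 0.45.
Government-spending multiplier = 1/(1 − MPC) = 1/(1 − 0.45) = 1/0.55 ≈ 1.818.
ΔY = k × ΔG = (+€542 billion) / 0.55 ≈ +€985.5 billion.

+€985.5 billion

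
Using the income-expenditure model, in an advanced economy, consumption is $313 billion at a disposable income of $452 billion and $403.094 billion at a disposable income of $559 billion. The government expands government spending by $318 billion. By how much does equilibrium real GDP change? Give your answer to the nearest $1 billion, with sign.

+$2,013 billion

MPC = ΔC/ΔYd = (403.094 − 313)/(559 − 452) = 90.094/107 = 0.842.
Spending multiplier = 1/(1 − MPC) = 1/(1 − 0.842) = 1/0.158 ≈ 6.329.
ΔY = k × ΔG = (+$318 billion) / 0.158 ≈ +$2,013 billion.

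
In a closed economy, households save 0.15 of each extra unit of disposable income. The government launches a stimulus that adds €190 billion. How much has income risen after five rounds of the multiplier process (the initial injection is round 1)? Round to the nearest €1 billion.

MPC = 1 − MPS = 1 − 0.15 = 0.85.
Round 1 adds ΔG = €190 billion; each later round is MPC = 0.85 times the previous.
After 5 rounds: 190 + 161.5 + 137.275 + 116.68375 + 99.1811875 = ΔG·(1 − c^5)/(1 − c) = 190 × (1 − 0.4437053125)/0.15 ≈ €705 billion.

€705 billion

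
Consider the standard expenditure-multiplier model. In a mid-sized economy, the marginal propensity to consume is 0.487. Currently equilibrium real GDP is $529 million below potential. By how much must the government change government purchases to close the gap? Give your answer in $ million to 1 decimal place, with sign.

+$271.4 million

Spending multiplier = 1/(1 − MPC) = 1/(1 − 0.487) = 1/0.513 ≈ 1.949.
Need ΔY = +$529 million, so ΔG = ΔY/k = (+$529 million) × 0.513 ≈ +$271.4 million.
The government should increase government purchases by $271.4 million.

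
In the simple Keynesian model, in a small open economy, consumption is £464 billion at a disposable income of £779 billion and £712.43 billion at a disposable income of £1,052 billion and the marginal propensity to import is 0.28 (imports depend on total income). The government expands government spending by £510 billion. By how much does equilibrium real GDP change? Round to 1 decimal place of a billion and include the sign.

MPC = ΔC/ΔYd = (712.43 − 464)/(1,052 − 779) = 248.43/273 = 0.91.
Expenditure multiplier = 1/(1 − c + m) = 1/(1 − 0.91 + 0.28) = 1/0.37 ≈ 2.703.
ΔY = k × ΔG = (+£510 billion) / 0.37 ≈ +£1,378.4 billion.

+£1,378.4 billion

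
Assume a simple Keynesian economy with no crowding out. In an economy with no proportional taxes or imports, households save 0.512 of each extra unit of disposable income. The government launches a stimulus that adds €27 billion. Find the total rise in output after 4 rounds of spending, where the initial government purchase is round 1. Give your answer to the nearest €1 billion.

€50 billion

MPC = 1 − MPS = 1 − 0.512 = 0.488.
Round 1 adds ΔG = €27 billion; each later round is MPC = 0.488 times the previous.
After 4 rounds: 27 + 13.176 + 6.429888 + 3.137785344 = ΔG·(1 − c^4)/(1 − c) = 27 × (1 − 0.056712564736)/0.512 ≈ €50 billion.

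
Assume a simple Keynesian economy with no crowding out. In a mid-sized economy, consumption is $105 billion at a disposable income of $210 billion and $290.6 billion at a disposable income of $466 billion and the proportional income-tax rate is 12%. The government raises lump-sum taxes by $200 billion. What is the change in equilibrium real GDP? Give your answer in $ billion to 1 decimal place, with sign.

MPC = ΔC/ΔYd = (290.6 − 105)/(466 − 210) = 185.6/256 = 0.725.
A lump-sum tax change of +$200 billion shifts disposable income by −$200 billion; first-round consumption changes by −c × ΔT = −0.725 × (+$200 billion) = −$145 billion.
Expenditure multiplier = 1/(1 − c(1−t)) = 1/(1 − 0.725×0.88) = 1/0.362 ≈ 2.762.
The tax multiplier is −c × k ≈ −2.003, so ΔY = k × (−c·ΔT) = (−$145 billion) / 0.362 ≈ −$400.6 billion.

−$400.6 billion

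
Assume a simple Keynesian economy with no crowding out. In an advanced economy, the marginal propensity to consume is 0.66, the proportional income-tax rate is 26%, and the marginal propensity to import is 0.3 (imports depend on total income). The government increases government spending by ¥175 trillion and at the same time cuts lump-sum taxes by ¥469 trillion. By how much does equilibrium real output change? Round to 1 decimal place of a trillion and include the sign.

Expenditure multiplier = 1/(1 − c(1−t) + m) = 1/(1 − 0.66×0.74 + 0.3) = 1/0.8116 ≈ 1.232.
ΔG contributes k·ΔG = (+¥175 trillion) / 0.8116 ≈ +¥215.6 trillion.
ΔT of −¥469 trillion changes first-round spending by −c·ΔT = +¥309.54 trillion, contributing k·(−c·ΔT) = (+¥309.54 trillion) / 0.8116 ≈ +¥381.4 trillion.
Net ΔY = k(ΔG − c·ΔT) = (+¥484.54 trillion) / 0.8116 ≈ +¥597 trillion.

+¥597.0 trillion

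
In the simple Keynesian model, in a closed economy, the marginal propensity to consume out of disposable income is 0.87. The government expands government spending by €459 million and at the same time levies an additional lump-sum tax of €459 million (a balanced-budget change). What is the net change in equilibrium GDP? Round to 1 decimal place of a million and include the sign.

+€459.0 million

Expenditure multiplier = 1/(1 − MPC) = 1/(1 − 0.87) = 1/0.13 ≈ 7.692.
ΔG contributes k·ΔG = (+€459 million) / 0.13 ≈ +€3,530.8 million.
ΔT of +€459 million changes first-round spending by −c·ΔT = −€399.33 million, contributing k·(−c·ΔT) = (−€399.33 million) / 0.13 ≈ −€3,071.8 million.
With ΔG = ΔT and no other leakages, the balanced-budget multiplier is 1, so ΔY = ΔG = +€459 million.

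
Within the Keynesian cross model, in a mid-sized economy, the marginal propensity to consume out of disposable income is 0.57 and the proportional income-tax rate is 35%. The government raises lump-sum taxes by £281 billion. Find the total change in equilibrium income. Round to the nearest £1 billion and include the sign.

A lump-sum tax change of +£281 billion shifts disposable income by −£281 billion; first-round consumption changes by −c × ΔT = −0.57 × (+£281 billion) = −£160.17 billion.
Expenditure multiplier = 1/(1 − c(1−t)) = 1/(1 − 0.57×0.65) = 1/0.6295 ≈ 1.589.
The tax multiplier is −c × k ≈ −0.905, so ΔY = k × (−c·ΔT) = (−£160.17 billion) / 0.6295 ≈ −£254 billion.

−£254 billion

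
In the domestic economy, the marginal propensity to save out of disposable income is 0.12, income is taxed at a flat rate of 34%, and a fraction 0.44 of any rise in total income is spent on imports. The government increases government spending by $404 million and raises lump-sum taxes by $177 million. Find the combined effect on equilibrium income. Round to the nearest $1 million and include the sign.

+$289 million

MPC = 1 − MPS = 1 − 0.12 = 0.88.
Expenditure multiplier = 1/(1 − c(1−t) + m) = 1/(1 − 0.88×0.66 + 0.44) = 1/0.8592 ≈ 1.164.
ΔG contributes k·ΔG = (+$404 million) / 0.8592 ≈ +$470.2 million.
ΔT of +$177 million changes first-round spending by −c·ΔT = −$155.76 million, contributing k·(−c·ΔT) = (−$155.76 million) / 0.8592 ≈ −$181.3 million.
Net ΔY = k(ΔG − c·ΔT) = (+$248.24 million) / 0.8592 ≈ +$289 million.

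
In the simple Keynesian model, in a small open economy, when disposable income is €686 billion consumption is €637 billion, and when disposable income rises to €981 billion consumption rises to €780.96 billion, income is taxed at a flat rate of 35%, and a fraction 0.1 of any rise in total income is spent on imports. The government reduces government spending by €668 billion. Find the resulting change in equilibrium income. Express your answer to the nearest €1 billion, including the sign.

−€853 billion

MPC = ΔC/ΔYd = (780.96 − 637)/(981 − 686) = 143.96/295 = 0.488.
Government-spending multiplier = 1/(1 − c(1−t) + m) = 1/(1 − 0.488×0.65 + 0.1) = 1/0.7828 ≈ 1.277.
ΔY = k × ΔG = (−€668 billion) / 0.7828 ≈ −€853 billion.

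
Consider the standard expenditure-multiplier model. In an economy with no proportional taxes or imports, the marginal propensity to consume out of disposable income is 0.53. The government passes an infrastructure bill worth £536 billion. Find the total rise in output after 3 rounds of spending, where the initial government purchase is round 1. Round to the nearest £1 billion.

£971 billion

Round 1 adds ΔG = £536 billion; each later round is MPC = 0.53 times the previous.
After 3 rounds: 536 + 284.08 + 150.5624 = ΔG·(1 − c^3)/(1 − c) = 536 × (1 − 0.148877)/0.47 ≈ £971 billion.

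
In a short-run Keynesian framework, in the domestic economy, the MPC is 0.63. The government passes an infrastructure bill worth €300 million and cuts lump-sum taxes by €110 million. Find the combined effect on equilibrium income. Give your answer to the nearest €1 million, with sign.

Expenditure multiplier = 1/(1 − MPC) = 1/(1 − 0.63) = 1/0.37 ≈ 2.703.
ΔG contributes k·ΔG = (+€300 million) / 0.37 ≈ +€810.8 million.
ΔT of −€110 million changes first-round spending by −c·ΔT = +€69.3 million, contributing k·(−c·ΔT) = (+€69.3 million) / 0.37 ≈ +€187.3 million.
Net ΔY = k(ΔG − c·ΔT) = (+€369.3 million) / 0.37 ≈ +€998 million.

+€998 million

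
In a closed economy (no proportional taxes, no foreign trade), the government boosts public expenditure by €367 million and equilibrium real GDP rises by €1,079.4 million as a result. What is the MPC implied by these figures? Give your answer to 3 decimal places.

Implied spending multiplier k = ΔY/ΔG = 1,079.4/367 ≈ 2.9411.
Since k = 1/(1 − MPC), MPC = 1 − 1/k = 1 − ΔG/ΔY = 1 − 367/1,079.4 ≈ 0.660.

0.660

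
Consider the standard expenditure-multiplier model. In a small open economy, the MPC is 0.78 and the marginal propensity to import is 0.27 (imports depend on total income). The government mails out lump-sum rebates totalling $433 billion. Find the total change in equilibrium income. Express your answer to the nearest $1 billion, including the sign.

A lump-sum tax change of −$433 billion shifts disposable income by +$433 billion; first-round consumption changes by −c × ΔT = −0.78 × (−$433 billion) = +$337.74 billion.
Expenditure multiplier = 1/(1 − c + m) = 1/(1 − 0.78 + 0.27) = 1/0.49 ≈ 2.041.
The tax multiplier is −c × k ≈ −1.592, so ΔY = k × (−c·ΔT) = (+$337.74 billion) / 0.49 ≈ +$689 billion.

+$689 billion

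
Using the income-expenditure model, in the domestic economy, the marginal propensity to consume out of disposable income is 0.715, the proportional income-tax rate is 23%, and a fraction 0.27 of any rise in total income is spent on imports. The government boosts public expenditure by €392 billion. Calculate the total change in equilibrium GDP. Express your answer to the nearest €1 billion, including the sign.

+€545 billion

Spending multiplier = 1/(1 − c(1−t) + m) = 1/(1 − 0.715×0.77 + 0.27) = 1/0.71945 ≈ 1.39.
ΔY = k × ΔG = (+€392 billion) / 0.71945 ≈ +€545 billion.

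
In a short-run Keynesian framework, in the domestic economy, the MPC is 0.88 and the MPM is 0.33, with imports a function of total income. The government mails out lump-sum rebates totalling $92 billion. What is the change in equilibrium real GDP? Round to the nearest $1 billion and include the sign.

+$180 billion

A lump-sum tax change of −$92 billion shifts disposable income by +$92 billion; first-round consumption changes by −c × ΔT = −0.88 × (−$92 billion) = +$80.96 billion.
Expenditure multiplier = 1/(1 − c + m) = 1/(1 − 0.88 + 0.33) = 1/0.45 ≈ 2.222.
The tax multiplier is −c × k ≈ −1.956, so ΔY = k × (−c·ΔT) = (+$80.96 billion) / 0.45 ≈ +$180 billion.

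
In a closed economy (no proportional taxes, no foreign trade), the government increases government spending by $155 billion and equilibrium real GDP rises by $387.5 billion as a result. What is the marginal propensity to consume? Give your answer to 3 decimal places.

0.600

Implied spending multiplier k = ΔY/ΔG = 387.5/155 = 2.5.
Since k = 1/(1 − MPC), MPC = 1 − 1/k = 1 − ΔG/ΔY = 1 − 155/387.5 = 0.600.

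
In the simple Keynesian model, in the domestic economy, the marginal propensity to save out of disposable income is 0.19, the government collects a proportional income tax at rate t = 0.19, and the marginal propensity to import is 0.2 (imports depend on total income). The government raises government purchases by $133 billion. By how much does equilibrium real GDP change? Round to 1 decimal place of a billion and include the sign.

MPC = 1 − MPS = 1 − 0.19 = 0.81.
Expenditure multiplier = 1/(1 − c(1−t) + m) = 1/(1 − 0.81×0.81 + 0.2) = 1/0.5439 ≈ 1.839.
ΔY = k × ΔG = (+$133 billion) / 0.5439 ≈ +$244.5 billion.

+$244.5 billion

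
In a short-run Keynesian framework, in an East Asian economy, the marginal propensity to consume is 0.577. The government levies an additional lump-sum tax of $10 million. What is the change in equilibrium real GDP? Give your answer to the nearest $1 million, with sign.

A lump-sum tax change of +$10 million shifts disposable income by −$10 million; first-round consumption changes by −c × ΔT = −0.577 × (+$10 million) = −$5.77 million.
Expenditure multiplier = 1/(1 − MPC) = 1/(1 − 0.577) = 1/0.423 ≈ 2.364.
The tax multiplier is −c × k ≈ −1.364, so ΔY = k × (−c·ΔT) = (−$5.77 million) / 0.423 ≈ −$14 million.

−$14 million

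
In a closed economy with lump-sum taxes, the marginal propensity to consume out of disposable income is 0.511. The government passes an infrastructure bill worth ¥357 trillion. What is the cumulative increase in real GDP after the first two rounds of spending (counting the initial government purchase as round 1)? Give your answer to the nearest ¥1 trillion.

¥539 trillion

Round 1 adds ΔG = ¥357 trillion; each later round is MPC = 0.511 times the previous.
After 2 rounds: 357 + 182.427 = ΔG·(1 − c^2)/(1 − c) = 357 × (1 − 0.261121)/0.489 ≈ ¥539 trillion.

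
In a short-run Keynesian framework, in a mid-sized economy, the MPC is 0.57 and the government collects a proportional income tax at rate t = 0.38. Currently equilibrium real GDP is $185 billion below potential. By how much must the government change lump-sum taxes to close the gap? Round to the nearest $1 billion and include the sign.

Spending multiplier = 1/(1 − c(1−t)) = 1/(1 − 0.57×0.62) = 1/0.6466 ≈ 1.547.
Tax multiplier = −c·k = −0.57/0.6466 ≈ −0.882. Need ΔY = +$185 billion, so ΔT = ΔY/(−c·k) = −(+$185 billion) × 0.6466 / 0.57 ≈ −$210 billion.
The government should cut lump-sum taxes by $210 billion.

−$210 billion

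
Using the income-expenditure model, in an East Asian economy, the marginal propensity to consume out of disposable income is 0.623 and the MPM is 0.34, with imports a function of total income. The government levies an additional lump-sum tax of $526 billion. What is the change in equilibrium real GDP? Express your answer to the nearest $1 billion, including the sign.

−$457 billion

A lump-sum tax change of +$526 billion shifts disposable income by −$526 billion; first-round consumption changes by −c × ΔT = −0.623 × (+$526 billion) = −$327.698 billion.
Expenditure multiplier = 1/(1 − c + m) = 1/(1 − 0.623 + 0.34) = 1/0.717 ≈ 1.395.
The tax multiplier is −c × k ≈ −0.869, so ΔY = k × (−c·ΔT) = (−$327.698 billion) / 0.717 ≈ −$457 billion.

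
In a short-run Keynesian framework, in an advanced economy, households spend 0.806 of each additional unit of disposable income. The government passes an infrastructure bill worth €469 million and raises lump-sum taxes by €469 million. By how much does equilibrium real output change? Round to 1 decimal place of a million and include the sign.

Expenditure multiplier = 1/(1 − MPC) = 1/(1 − 0.806) = 1/0.194 ≈ 5.155.
ΔG contributes k·ΔG = (+€469 million) / 0.194 ≈ +€2,417.5 million.
ΔT of +€469 million changes first-round spending by −c·ΔT = −€378.014 million, contributing k·(−c·ΔT) = (−€378.014 million) / 0.194 ≈ −€1,948.5 million.
With ΔG = ΔT and no other leakages, the balanced-budget multiplier is 1, so ΔY = ΔG = +€469 million.

+€469.0 million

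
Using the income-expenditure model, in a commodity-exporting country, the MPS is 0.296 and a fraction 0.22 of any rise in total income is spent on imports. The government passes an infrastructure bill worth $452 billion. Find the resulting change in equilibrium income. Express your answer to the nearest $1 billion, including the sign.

+$876 billion

MPC = 1 − MPS = 1 − 0.296 = 0.704.
Expenditure multiplier = 1/(1 − c + m) = 1/(1 − 0.704 + 0.22) = 1/0.516 ≈ 1.938.
ΔY = k × ΔG = (+$452 billion) / 0.516 ≈ +$876 billion.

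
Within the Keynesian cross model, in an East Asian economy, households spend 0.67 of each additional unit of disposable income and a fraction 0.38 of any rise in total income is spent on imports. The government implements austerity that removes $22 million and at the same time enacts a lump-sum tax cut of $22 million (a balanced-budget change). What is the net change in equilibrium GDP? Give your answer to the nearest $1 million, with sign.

−$10 million

Expenditure multiplier = 1/(1 − c + m) = 1/(1 − 0.67 + 0.38) = 1/0.71 ≈ 1.408.
ΔG contributes k·ΔG = (−$22 million) / 0.71 ≈ −$31 million.
ΔT of −$22 million changes first-round spending by −c·ΔT = +$14.74 million, contributing k·(−c·ΔT) = (+$14.74 million) / 0.71 ≈ +$20.8 million.
Net ΔY = k(ΔG − c·ΔT) = (−$7.26 million) / 0.71 ≈ −$10 million.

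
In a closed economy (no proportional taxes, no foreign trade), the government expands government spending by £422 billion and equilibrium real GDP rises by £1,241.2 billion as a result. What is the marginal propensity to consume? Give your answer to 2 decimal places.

0.66

Implied spending multiplier k = ΔY/ΔG = 1,241.2/422 ≈ 2.9412.
Since k = 1/(1 − MPC), MPC = 1 − 1/k = 1 − ΔG/ΔY = 1 − 422/1,241.2 ≈ 0.66.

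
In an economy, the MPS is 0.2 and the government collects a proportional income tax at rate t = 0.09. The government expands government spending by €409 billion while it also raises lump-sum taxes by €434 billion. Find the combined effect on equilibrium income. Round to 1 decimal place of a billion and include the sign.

+€227.2 billion

MPC = 1 − MPS = 1 − 0.2 = 0.8.
Expenditure multiplier = 1/(1 − c(1−t)) = 1/(1 − 0.8×0.91) = 1/0.272 ≈ 3.676.
ΔG contributes k·ΔG = (+€409 billion) / 0.272 ≈ +€1,503.7 billion.
ΔT of +€434 billion changes first-round spending by −c·ΔT = −€347.2 billion, contributing k·(−c·ΔT) = (−€347.2 billion) / 0.272 ≈ −€1,276.5 billion.
Net ΔY = k(ΔG − c·ΔT) = (+€61.8 billion) / 0.272 ≈ +€227.2 billion.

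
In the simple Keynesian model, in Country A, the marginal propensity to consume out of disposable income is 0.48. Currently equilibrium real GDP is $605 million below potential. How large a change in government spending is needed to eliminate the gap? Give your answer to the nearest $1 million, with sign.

Spending multiplier = 1/(1 − MPC) = 1/(1 − 0.48) = 1/0.52 ≈ 1.923.
Need ΔY = +$605 million, so ΔG = ΔY/k = (+$605 million) × 0.52 ≈ +$315 million.
The government should increase government spending by $315 million.

+$315 million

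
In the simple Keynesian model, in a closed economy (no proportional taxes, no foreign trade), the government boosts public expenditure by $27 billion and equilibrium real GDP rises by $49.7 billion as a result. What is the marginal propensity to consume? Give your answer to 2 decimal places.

0.46

Implied spending multiplier k = ΔY/ΔG = 49.7/27 ≈ 1.8407.
Since k = 1/(1 − MPC), MPC = 1 − 1/k = 1 − ΔG/ΔY = 1 − 27/49.7 ≈ 0.46.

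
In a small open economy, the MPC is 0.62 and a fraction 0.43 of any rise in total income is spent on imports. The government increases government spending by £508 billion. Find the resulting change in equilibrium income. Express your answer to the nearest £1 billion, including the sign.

Spending multiplier = 1/(1 − c + m) = 1/(1 − 0.62 + 0.43) = 1/0.81 ≈ 1.235.
ΔY = k × ΔG = (+£508 billion) / 0.81 ≈ +£627 billion.

+£627 billion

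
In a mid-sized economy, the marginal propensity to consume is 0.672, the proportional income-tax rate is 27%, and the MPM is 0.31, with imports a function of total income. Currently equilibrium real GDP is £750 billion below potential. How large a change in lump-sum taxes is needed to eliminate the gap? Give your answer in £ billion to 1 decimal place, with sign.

−£914.6 billion

Spending multiplier = 1/(1 − c(1−t) + m) = 1/(1 − 0.672×0.73 + 0.31) = 1/0.81944 ≈ 1.22.
Tax multiplier = −c·k = −0.672/0.81944 ≈ −0.82. Need ΔY = +£750 billion, so ΔT = ΔY/(−c·k) = −(+£750 billion) × 0.81944 / 0.672 ≈ −£914.6 billion.
The government should cut lump-sum taxes by £914.6 billion.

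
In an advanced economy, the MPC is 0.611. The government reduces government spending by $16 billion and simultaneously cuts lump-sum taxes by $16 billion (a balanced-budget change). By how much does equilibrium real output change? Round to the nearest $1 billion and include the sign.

Expenditure multiplier = 1/(1 − MPC) = 1/(1 − 0.611) = 1/0.389 ≈ 2.571.
ΔG contributes k·ΔG = (−$16 billion) / 0.389 ≈ −$41.1 billion.
ΔT of −$16 billion changes first-round spending by −c·ΔT = +$9.776 billion, contributing k·(−c·ΔT) = (+$9.776 billion) / 0.389 ≈ +$25.1 billion.
With ΔG = ΔT and no other leakages, the balanced-budget multiplier is 1, so ΔY = ΔG = −$16 billion.

−$16 billion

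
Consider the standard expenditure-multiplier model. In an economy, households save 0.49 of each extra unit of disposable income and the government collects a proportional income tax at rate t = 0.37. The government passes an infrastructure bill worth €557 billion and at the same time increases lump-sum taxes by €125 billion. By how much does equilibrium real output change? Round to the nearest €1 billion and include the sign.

+€727 billion

MPC = 1 − MPS = 1 − 0.49 = 0.51.
Expenditure multiplier = 1/(1 − c(1−t)) = 1/(1 − 0.51×0.63) = 1/0.6787 ≈ 1.473.
ΔG contributes k·ΔG = (+€557 billion) / 0.6787 ≈ +€820.7 billion.
ΔT of +€125 billion changes first-round spending by −c·ΔT = −€63.75 billion, contributing k·(−c·ΔT) = (−€63.75 billion) / 0.6787 ≈ −€93.9 billion.
Net ΔY = k(ΔG − c·ΔT) = (+€493.25 billion) / 0.6787 ≈ +€727 billion.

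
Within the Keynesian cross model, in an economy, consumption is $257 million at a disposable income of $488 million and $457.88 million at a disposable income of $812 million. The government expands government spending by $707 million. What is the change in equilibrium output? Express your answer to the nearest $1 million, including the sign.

MPC = ΔC/ΔYd = (457.88 − 257)/(812 − 488) = 200.88/324 = 0.62.
Spending multiplier = 1/(1 − MPC) = 1/(1 − 0.62) = 1/0.38 ≈ 2.632.
ΔY = k × ΔG = (+$707 million) / 0.38 ≈ +$1,861 million.

+$1,861 million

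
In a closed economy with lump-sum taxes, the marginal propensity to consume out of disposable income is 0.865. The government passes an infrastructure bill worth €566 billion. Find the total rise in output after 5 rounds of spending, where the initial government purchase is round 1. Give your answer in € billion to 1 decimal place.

€2,162.3 billion

Round 1 adds ΔG = €566 billion; each later round is MPC = 0.865 times the previous.
After 5 rounds: 566 + 489.59 + 423.49535 + 366.32347775 + 316.86980825375 = ΔG·(1 − c^5)/(1 − c) = 566 × (1 − 0.484262162790625)/0.135 ≈ €2,162.3 billion.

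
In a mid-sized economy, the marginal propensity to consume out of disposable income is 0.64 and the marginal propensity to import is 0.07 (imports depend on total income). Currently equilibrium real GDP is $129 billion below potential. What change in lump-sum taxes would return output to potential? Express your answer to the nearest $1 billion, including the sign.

−$87 billion

Spending multiplier = 1/(1 − c + m) = 1/(1 − 0.64 + 0.07) = 1/0.43 ≈ 2.326.
Tax multiplier = −c·k = −0.64/0.43 ≈ −1.488. Need ΔY = +$129 billion, so ΔT = ΔY/(−c·k) = −(+$129 billion) × 0.43 / 0.64 ≈ −$87 billion.
The government should cut lump-sum taxes by $87 billion.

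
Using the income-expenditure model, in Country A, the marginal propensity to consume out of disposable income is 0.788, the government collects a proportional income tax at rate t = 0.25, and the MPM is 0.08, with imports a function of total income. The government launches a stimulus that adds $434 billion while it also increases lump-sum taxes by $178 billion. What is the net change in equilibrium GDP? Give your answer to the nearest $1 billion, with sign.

+$601 billion

Expenditure multiplier = 1/(1 − c(1−t) + m) = 1/(1 − 0.788×0.75 + 0.08) = 1/0.489 ≈ 2.045.
ΔG contributes k·ΔG = (+$434 billion) / 0.489 ≈ +$887.5 billion.
ΔT of +$178 billion changes first-round spending by −c·ΔT = −$140.264 billion, contributing k·(−c·ΔT) = (−$140.264 billion) / 0.489 ≈ −$286.8 billion.
Net ΔY = k(ΔG − c·ΔT) = (+$293.736 billion) / 0.489 ≈ +$601 billion.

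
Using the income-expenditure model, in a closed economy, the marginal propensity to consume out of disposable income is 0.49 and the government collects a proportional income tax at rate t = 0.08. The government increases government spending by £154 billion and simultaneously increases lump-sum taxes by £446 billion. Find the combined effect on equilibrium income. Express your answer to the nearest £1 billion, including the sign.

Expenditure multiplier = 1/(1 − c(1−t)) = 1/(1 − 0.49×0.92) = 1/0.5492 ≈ 1.821.
ΔG contributes k·ΔG = (+£154 billion) / 0.5492 ≈ +£280.4 billion.
ΔT of +£446 billion changes first-round spending by −c·ΔT = −£218.54 billion, contributing k·(−c·ΔT) = (−£218.54 billion) / 0.5492 ≈ −£397.9 billion.
Net ΔY = k(ΔG − c·ΔT) = (−£64.54 billion) / 0.5492 ≈ −£118 billion.

−£118 billion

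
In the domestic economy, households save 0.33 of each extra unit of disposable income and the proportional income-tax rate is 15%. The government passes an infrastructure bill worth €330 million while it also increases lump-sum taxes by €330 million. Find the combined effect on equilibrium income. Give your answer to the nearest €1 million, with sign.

+€253 million

MPC = 1 − MPS = 1 − 0.33 = 0.67.
Expenditure multiplier = 1/(1 − c(1−t)) = 1/(1 − 0.67×0.85) = 1/0.4305 ≈ 2.323.
ΔG contributes k·ΔG = (+€330 million) / 0.4305 ≈ +€766.6 million.
ΔT of +€330 million changes first-round spending by −c·ΔT = −€221.1 million, contributing k·(−c·ΔT) = (−€221.1 million) / 0.4305 ≈ −€513.6 million.
Net ΔY = k(ΔG − c·ΔT) = (+€108.9 million) / 0.4305 ≈ +€253 million.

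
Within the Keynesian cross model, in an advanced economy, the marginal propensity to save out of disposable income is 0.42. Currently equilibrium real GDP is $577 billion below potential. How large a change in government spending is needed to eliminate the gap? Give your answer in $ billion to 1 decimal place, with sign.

MPC = 1 − MPS = 1 − 0.42 = 0.58.
Spending multiplier = 1/(1 − MPC) = 1/(1 − 0.58) = 1/0.42 ≈ 2.381.
Need ΔY = +$577 billion, so ΔG = ΔY/k = (+$577 billion) × 0.42 ≈ +$242.3 billion.
The government should increase government spending by $242.3 billion.

+$242.3 billion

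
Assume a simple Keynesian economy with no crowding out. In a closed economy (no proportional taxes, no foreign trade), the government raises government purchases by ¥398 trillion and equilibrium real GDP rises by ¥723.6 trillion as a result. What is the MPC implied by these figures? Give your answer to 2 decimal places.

Implied spending multiplier k = ΔY/ΔG = 723.6/398 ≈ 1.8181.
Since k = 1/(1 − MPC), MPC = 1 − 1/k = 1 − ΔG/ΔY = 1 − 398/723.6 ≈ 0.45.

0.45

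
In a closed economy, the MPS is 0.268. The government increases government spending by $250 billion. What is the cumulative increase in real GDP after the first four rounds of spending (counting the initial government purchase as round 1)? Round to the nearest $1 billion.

$665 billion

MPC = 1 − MPS = 1 − 0.268 = 0.732.
Round 1 adds ΔG = $250 billion; each later round is MPC = 0.732 times the previous.
After 4 rounds: 250 + 183 + 133.956 + 98.055792 = ΔG·(1 − c^4)/(1 − c) = 250 × (1 − 0.287107358976)/0.268 ≈ $665 billion.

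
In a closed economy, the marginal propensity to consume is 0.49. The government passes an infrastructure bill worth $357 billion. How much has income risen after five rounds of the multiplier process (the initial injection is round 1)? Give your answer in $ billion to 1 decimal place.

$680.2 billion

Round 1 adds ΔG = $357 billion; each later round is MPC = 0.49 times the previous.
After 5 rounds: 357 + 174.93 + 85.7157 + 42.000693 + 20.58033957 = ΔG·(1 − c^5)/(1 − c) = 357 × (1 − 0.0282475249)/0.51 ≈ $680.2 billion.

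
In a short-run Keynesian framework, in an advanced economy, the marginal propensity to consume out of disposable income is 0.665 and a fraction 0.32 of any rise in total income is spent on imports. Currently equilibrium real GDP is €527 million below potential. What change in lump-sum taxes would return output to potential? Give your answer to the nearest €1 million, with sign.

−€519 million

Spending multiplier = 1/(1 − c + m) = 1/(1 − 0.665 + 0.32) = 1/0.655 ≈ 1.527.
Tax multiplier = −c·k = −0.665/0.655 ≈ −1.015. Need ΔY = +€527 million, so ΔT = ΔY/(−c·k) = −(+€527 million) × 0.655 / 0.665 ≈ −€519 million.
The government should cut lump-sum taxes by €519 million.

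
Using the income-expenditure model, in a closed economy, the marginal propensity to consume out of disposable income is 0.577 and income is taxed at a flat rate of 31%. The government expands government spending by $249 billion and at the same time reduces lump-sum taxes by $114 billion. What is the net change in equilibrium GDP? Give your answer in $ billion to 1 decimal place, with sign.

Expenditure multiplier = 1/(1 − c(1−t)) = 1/(1 − 0.577×0.69) = 1/0.60187 ≈ 1.661.
ΔG contributes k·ΔG = (+$249 billion) / 0.60187 ≈ +$413.7 billion.
ΔT of −$114 billion changes first-round spending by −c·ΔT = +$65.778 billion, contributing k·(−c·ΔT) = (+$65.778 billion) / 0.60187 ≈ +$109.3 billion.
Net ΔY = k(ΔG − c·ΔT) = (+$314.778 billion) / 0.60187 ≈ +$523 billion.

+$523.0 billion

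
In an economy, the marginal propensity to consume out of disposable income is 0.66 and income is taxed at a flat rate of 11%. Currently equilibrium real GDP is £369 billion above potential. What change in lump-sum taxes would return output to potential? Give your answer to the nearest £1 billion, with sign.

+£231 billion

Spending multiplier = 1/(1 − c(1−t)) = 1/(1 − 0.66×0.89) = 1/0.4126 ≈ 2.424.
Tax multiplier = −c·k = −0.66/0.4126 ≈ −1.6. Need ΔY = −£369 billion, so ΔT = ΔY/(−c·k) = −(−£369 billion) × 0.4126 / 0.66 ≈ +£231 billion.
The government should raise lump-sum taxes by £231 billion.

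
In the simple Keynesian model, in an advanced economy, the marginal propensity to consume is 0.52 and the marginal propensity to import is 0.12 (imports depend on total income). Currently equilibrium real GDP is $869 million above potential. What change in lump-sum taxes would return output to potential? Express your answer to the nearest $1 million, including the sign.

Spending multiplier = 1/(1 − c + m) = 1/(1 − 0.52 + 0.12) = 1/0.6 ≈ 1.667.
Tax multiplier = −c·k = −0.52/0.6 ≈ −0.867. Need ΔY = −$869 million, so ΔT = ΔY/(−c·k) = −(−$869 million) × 0.6 / 0.52 ≈ +$1,003 million.
The government should raise lump-sum taxes by $1,003 million.

+$1,003 million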